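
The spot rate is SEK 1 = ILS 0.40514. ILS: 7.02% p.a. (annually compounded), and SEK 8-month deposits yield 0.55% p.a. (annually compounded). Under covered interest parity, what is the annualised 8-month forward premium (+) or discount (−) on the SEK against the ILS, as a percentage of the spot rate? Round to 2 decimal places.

+6.37%

T = 8/12 years.
F = S · g_ILS/g_SEK = 0.40514 × 1.0462689/1.0036633 = 0.42233823.
(F − S)/S ÷ T = (0.42233823 − 0.40514)/0.40514/(8/12) = 0.063675 → 6.37%.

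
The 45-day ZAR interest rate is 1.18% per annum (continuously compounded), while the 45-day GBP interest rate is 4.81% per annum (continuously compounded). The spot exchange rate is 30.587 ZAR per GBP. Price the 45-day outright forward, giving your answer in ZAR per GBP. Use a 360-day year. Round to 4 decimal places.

T = 45/360 years.
ZAR growth factor: e^(0.0118×45/360) = 1.00147609.
GBP growth factor: e^(0.0481×45/360) = 1.00603061.
So F = 30.587 × 1.00147609 / 1.00603061 = 30.448526 (ZAR/GBP).

30.4485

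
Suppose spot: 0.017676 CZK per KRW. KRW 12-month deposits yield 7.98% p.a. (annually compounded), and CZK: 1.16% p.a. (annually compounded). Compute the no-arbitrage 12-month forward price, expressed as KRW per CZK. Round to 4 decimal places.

60.3880

T = 1 year.
CZK growth factor: (1 + 0.0116)^1 = 1.011600.
KRW accumulates by (1 + 0.0798)^1 = 1.079800.
Forward (CZK per KRW) = 0.017676 × 1.011600 / 1.079800 = 0.016559587.
Quoted the other way: 1/0.016559587 = 60.3880 KRW per CZK.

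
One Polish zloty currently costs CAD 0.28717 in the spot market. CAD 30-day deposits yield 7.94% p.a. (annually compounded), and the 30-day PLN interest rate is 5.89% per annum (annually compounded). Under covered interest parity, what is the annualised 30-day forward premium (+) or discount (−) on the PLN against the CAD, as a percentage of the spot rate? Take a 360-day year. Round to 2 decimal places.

+1.92%

T = 30/360 years.
F = S · g_CAD/g_PLN = 0.28717 × 1.0063874/1.0047806 = 0.28762923.
Annualised premium = (F − S)/S × (1/T) = (0.28762923 − 0.28717)/0.28717 ÷ (30/360) = 1.92%.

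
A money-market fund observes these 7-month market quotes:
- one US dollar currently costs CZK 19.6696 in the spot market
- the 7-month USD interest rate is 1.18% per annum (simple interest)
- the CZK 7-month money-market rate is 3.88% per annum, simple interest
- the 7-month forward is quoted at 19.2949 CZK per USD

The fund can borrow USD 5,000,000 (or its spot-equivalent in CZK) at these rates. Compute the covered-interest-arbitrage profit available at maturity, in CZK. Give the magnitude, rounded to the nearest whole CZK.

T = 7/12 years.
Keep in USD, deliver into the forward: 5,000,000·1.0068833333·19.2949 = CZK 97,138,566.14.
Swap to CZK now, deposit: 5,000,000·19.6696·1.0226333333 = CZK 100,573,943.06.
The quoted forward undervalues USD, so borrow USD, convert to CZK at spot, deposit the CZK at 3.88%, and buy USD forward at 19.2949 to cover the loan.
Arbitrage profit = |97,138,566.14 − 100,573,943.06| = CZK 3,435,377.

CZK 3,435,377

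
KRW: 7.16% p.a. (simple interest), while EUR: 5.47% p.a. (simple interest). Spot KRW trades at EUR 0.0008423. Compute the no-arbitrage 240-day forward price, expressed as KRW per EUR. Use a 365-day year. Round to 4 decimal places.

T = 240/365 years.
EUR growth factor: 1 + 0.0547×240/365 = 1.0359671233.
Growth of 1 KRW over T: 1 + 0.0716×240/365 = 1.0470794521.
So F = 0.0008423 × 1.0359671233 / 1.0470794521 = 0.0008333609319 (EUR/KRW).
Quoted the other way: 1/0.0008333609319 = 1199.9603 KRW per EUR.

1199.9603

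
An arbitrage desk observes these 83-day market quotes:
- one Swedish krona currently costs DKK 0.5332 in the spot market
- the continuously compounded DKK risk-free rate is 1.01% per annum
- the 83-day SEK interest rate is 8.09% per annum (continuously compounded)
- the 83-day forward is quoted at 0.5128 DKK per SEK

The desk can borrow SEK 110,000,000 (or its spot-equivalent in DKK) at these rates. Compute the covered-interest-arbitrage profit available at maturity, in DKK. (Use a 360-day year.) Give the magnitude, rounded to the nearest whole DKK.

DKK 1,318,745

T = 83/360 years.
Keep in SEK, deliver into the forward: 110,000,000·1.0188269785·0.5128 = DKK 57,469,992.20.
Swap to DKK now, deposit: 110,000,000·0.5332·1.0023313244 = DKK 58,788,736.84.
The quoted forward undervalues SEK, so borrow SEK, convert to DKK at spot, deposit the DKK at 1.01%, and buy SEK forward at 0.5128 to cover the loan.
Arbitrage profit = |57,469,992.20 − 58,788,736.84| = DKK 1,318,745.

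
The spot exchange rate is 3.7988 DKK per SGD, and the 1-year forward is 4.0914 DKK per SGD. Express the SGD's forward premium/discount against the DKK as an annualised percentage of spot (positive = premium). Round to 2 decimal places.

T = 1 year.
SGD trades forward at +7.70243% vs spot over the period.
×(1/T) gives 7.70% p.a.

+7.70%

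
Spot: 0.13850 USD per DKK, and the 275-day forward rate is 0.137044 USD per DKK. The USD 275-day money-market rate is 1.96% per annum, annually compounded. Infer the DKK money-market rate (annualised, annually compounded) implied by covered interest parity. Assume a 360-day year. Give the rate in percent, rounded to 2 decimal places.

T = 275/360 years.
By CIP, F/S equals the USD-to-DKK growth ratio: 0.137044/0.1385 = 0.9894874.
USD growth factor: (1 + 0.0196)^(275/360) = 1.0149379.
That pins the DKK growth at 1.0257209.
r = 1.0257209^(360/275) − 1 = 0.033804 → 3.38%.

3.38%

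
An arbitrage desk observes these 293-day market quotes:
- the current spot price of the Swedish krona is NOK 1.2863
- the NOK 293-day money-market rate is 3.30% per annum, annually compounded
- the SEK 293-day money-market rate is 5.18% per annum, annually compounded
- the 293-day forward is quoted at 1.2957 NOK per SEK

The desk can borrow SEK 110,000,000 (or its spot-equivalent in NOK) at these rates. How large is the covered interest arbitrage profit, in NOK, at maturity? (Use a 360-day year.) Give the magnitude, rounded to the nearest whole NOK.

NOK 3,225,726

T = 293/360 years.
Invest the SEK and cover forward: 110,000,000 × 1.04196027213 × 1.2957 = NOK 148,507,471.71.
Convert at spot and invest in NOK: 110,000,000 × 1.2863 × 1.02677691296 = NOK 145,281,745.75.
The quoted forward overvalues SEK, so borrow NOK, buy SEK at spot, deposit the SEK at 5.18%, and sell the proceeds forward at 1.2957.
Arbitrage profit = |148,507,471.71 − 145,281,745.75| = NOK 3,225,726.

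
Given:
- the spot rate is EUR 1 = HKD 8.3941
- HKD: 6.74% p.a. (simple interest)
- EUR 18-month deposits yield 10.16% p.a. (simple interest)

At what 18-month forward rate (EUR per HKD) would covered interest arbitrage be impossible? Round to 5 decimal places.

T = 18/12 years.
Growth of 1 HKD over T: 1 + 0.0674×18/12 = 1.101100.
Growth of 1 EUR over T: 1 + 0.1016×18/12 = 1.152400.
Forward (HKD per EUR) = 8.3941 × 1.101100 / 1.152400 = 8.020430.
Invert for EUR per HKD: 1 / 8.020430 = 0.12468.

0.12468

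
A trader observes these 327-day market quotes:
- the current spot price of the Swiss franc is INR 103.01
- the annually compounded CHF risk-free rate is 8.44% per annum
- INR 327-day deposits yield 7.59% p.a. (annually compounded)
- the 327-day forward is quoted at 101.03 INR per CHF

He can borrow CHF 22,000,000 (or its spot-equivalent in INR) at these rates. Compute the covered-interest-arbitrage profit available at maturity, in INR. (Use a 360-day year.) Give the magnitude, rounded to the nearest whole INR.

T = 327/360 years.
Invest the CHF and cover forward: 22,000,000 × 1.076375499868 × 101.03 = INR 2,392,416,768.54.
Convert at spot and invest in INR: 22,000,000 × 103.01 × 1.068709039116 = INR 2,421,929,798.63.
The quoted forward undervalues CHF, so borrow CHF, convert to INR at spot, deposit the INR at 7.59%, and buy CHF forward at 101.03 to cover the loan.
The gap between the two covered legs is INR 29,513,030.

INR 29,513,030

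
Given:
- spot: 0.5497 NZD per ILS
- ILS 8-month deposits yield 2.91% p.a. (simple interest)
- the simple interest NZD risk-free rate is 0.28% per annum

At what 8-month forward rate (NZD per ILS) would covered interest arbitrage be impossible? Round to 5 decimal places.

0.54025

T = 8/12 years.
Growth of 1 NZD over T: 1 + 0.0028×8/12 = 1.0018667.
ILS accumulates by 1 + 0.0291×8/12 = 1.019400.
So F = 0.5497 × 1.0018667 / 1.019400 = 0.5402454 (NZD/ILS).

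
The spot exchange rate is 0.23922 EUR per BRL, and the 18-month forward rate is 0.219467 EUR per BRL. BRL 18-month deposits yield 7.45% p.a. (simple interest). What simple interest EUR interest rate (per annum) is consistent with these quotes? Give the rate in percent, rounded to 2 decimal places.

T = 18/12 years.
By CIP, F/S equals the EUR-to-BRL growth ratio: 0.219467/0.23922 = 0.9174275.
The BRL side grows by 1 + 0.0745×18/12 = 1.111750.
That pins the EUR growth at 1.019950.
(1.019950 − 1)/T = 0.013300, i.e. 1.33%.

1.33%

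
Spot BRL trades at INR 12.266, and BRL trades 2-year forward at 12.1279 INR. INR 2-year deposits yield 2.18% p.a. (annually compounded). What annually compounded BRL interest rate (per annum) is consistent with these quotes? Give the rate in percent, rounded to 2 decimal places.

2.76%

T = 2 years.
CIP gives F = S · g_INR/g_BRL, so g_INR/g_BRL = 12.1279/12.266 = 0.9887412.
INR growth factor: (1 + 0.0218)^2 = 1.0440752.
So the BRL growth factor = 1.0559641.
Annualise: 1.0559641^(1/2) − 1 = 0.027601 = 2.76%.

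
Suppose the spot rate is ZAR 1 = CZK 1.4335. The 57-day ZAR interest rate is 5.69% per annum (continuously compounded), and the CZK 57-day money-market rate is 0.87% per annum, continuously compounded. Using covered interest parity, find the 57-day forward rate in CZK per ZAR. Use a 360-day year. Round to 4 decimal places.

T = 57/360 years.
CZK accumulates by e^(0.0087×57/360) = 1.0013784.
ZAR growth factor: e^(0.0569×57/360) = 1.0090499.
So F = 1.4335 × 1.0013784 / 1.0090499 = 1.422602 (CZK/ZAR).

1.4226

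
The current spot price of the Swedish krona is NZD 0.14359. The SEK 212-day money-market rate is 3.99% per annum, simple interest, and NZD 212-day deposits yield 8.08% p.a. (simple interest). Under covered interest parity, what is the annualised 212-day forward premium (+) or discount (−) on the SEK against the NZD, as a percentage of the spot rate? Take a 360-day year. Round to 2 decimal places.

+4.00%

T = 212/360 years.
No-arbitrage forward: 0.14359 × 1.0475822 / 1.0234967 = 0.14696904 NZD/SEK.
Annualised premium = (F − S)/S × (1/T) = (0.14696904 − 0.14359)/0.14359 ÷ (212/360) = 4.00%.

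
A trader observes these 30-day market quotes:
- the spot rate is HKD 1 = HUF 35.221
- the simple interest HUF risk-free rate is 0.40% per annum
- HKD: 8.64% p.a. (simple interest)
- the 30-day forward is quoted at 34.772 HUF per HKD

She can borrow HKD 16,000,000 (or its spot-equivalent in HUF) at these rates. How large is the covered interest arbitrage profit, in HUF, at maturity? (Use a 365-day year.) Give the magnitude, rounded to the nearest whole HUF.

HUF 3,418,411

T = 30/365 years.
Keep in HKD, deliver into the forward: 16,000,000·1.00710136986·34.772 = HUF 560,302,861.32.
Swap to HUF now, deposit: 16,000,000·35.221·1.00032876712 = HUF 563,721,272.11.
The quoted forward undervalues HKD, so borrow HKD, convert to HUF at spot, deposit the HUF at 0.40%, and buy HKD forward at 34.772 to cover the loan.
Profit = 563,721,272.11 − 560,302,861.32 = HUF 3,418,411.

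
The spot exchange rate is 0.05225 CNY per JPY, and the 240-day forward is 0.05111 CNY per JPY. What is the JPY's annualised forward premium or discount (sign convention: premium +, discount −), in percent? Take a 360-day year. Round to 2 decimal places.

T = 240/360 years.
(F − S)/S = (0.05111 − 0.05225)/0.05225 = -0.0218182.
Annualise by dividing by T: -0.0218182 / (240/360) = -0.032727 → -3.27%.

-3.27%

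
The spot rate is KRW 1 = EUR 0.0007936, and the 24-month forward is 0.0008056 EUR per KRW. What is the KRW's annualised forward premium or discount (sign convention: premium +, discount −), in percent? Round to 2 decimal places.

T = 2 years.
KRW trades forward at +1.51210% vs spot over the period.
×(1/T) gives 0.76% p.a.

+0.76%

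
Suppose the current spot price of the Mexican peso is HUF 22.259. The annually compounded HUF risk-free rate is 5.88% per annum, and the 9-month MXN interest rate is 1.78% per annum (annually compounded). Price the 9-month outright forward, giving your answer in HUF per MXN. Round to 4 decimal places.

T = 9/12 years.
HUF growth factor: (1 + 0.0588)^(9/12) = 1.04378355.
MXN growth factor: (1 + 0.0178)^(9/12) = 1.01332051.
Forward (HUF per MXN) = 22.259 × 1.04378355 / 1.01332051 = 22.928163.

22.9282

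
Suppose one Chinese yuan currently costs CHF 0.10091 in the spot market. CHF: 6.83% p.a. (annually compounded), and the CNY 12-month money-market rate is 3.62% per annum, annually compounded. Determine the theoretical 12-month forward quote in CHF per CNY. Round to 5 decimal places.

0.10404

T = 1 year.
Growth of 1 CHF over T: (1 + 0.0683)^1 = 1.068300.
Growth of 1 CNY over T: (1 + 0.0362)^1 = 1.036200.
So F = 0.10091 × 1.068300 / 1.036200 = 0.1040360 (CHF/CNY).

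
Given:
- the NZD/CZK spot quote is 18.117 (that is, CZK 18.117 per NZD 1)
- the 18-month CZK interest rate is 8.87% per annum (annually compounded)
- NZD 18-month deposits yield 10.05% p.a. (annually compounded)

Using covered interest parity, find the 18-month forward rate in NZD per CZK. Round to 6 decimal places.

T = 18/12 years.
CZK growth factor: (1 + 0.0887)^(18/12) = 1.1359582.
Growth of 1 NZD over T: (1 + 0.1005)^(18/12) = 1.1544764.
Forward (CZK per NZD) = 18.117 × 1.1359582 / 1.1544764 = 17.82640.
Invert for NZD per CZK: 1 / 17.82640 = 0.056097.

0.056097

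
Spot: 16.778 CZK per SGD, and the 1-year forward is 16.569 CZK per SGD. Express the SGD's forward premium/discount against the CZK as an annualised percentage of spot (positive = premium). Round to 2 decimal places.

T = 1 year.
Period premium: (16.569 − 16.778)/16.778 = -0.0124568.
Annualise by dividing by T: -0.0124568 / 1 = -0.012457 → -1.25%.

-1.25%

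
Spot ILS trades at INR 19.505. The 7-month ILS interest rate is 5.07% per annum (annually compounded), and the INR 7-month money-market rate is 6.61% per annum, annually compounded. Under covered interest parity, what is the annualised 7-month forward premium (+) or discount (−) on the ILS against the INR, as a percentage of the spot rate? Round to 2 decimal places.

T = 7/12 years.
No-arbitrage forward: 19.505 × 1.0380433 / 1.0292699 = 19.671259 INR/ILS.
(F − S)/S ÷ T = (19.671259 − 19.505)/19.505/(7/12) = 0.014612 → 1.46%.

+1.46%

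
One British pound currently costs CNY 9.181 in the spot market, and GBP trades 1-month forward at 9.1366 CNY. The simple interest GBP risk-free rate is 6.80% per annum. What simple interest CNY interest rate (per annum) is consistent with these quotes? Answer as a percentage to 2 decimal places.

0.96%

T = 1/12 years.
By CIP, F/S equals the CNY-to-GBP growth ratio: 9.1366/9.181 = 0.9951639.
GBP growth factor: 1 + 0.0680×1/12 = 1.0056667.
Hence g_CNY = 1.0008032.
(1.0008032 − 1)/T = 0.009638, i.e. 0.96%.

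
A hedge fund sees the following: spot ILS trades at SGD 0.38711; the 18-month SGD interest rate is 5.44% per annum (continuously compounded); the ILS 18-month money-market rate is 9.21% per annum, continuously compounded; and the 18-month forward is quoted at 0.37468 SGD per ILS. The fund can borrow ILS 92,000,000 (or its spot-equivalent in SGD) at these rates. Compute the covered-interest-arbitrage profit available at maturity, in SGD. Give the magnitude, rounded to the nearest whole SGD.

SGD 935,203

T = 18/12 years.
Route A — deposit ILS, sell forward: 92,000,000 × 1.1481477595 × 0.37468 = SGD 39,577,296.23.
Route B — convert at spot, deposit SGD: 92,000,000 × 0.38711 × 1.0850217143 = SGD 38,642,093.54.
The quoted forward overvalues ILS, so borrow SGD, buy ILS at spot, deposit the ILS at 9.21%, and sell the proceeds forward at 0.37468.
Profit = 39,577,296.23 − 38,642,093.54 = SGD 935,203.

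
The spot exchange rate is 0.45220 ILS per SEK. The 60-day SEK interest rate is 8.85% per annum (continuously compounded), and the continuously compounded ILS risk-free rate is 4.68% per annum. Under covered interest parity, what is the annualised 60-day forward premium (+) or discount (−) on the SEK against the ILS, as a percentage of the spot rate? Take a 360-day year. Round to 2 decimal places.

T = 60/360 years.
F = S · g_ILS/g_SEK = 0.4522 × 1.0078305/1.0148593 = 0.44906811.
(F − S)/S ÷ T = (0.44906811 − 0.4522)/0.4522/(60/360) = -0.041555 → -4.16%.

-4.16%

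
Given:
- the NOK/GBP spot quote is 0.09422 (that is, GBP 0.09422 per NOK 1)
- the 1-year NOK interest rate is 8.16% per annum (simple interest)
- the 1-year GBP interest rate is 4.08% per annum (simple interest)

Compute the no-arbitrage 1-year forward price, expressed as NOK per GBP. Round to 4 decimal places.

11.0295

T = 1 year.
GBP growth factor: 1 + 0.0408×1 = 1.040800.
Growth of 1 NOK over T: 1 + 0.0816×1 = 1.081600.
Forward (GBP per NOK) = 0.09422 × 1.040800 / 1.081600 = 0.090665843.
Quoted the other way: 1/0.090665843 = 11.0295 NOK per GBP.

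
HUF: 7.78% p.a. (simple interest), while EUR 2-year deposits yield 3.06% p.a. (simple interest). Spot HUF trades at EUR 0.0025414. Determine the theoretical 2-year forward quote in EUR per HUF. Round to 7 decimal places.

0.0023338

T = 2 years.
EUR growth factor: 1 + 0.0306×2 = 1.061200.
HUF growth factor: 1 + 0.0778×2 = 1.155600.
Forward (EUR per HUF) = 0.0025414 × 1.061200 / 1.155600 = 0.002333795.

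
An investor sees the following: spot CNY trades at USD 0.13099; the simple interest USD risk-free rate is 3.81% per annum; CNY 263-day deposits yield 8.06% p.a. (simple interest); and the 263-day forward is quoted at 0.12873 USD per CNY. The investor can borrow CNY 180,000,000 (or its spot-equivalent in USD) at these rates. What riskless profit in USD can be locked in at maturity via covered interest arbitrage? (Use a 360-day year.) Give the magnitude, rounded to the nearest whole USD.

USD 301,317

T = 263/360 years.
Route A — deposit CNY, sell forward: 180,000,000 × 1.0588827778 × 0.12873 = USD 24,535,796.40.
Route B — convert at spot, deposit USD: 180,000,000 × 0.13099 × 1.0278341667 = USD 24,234,479.55.
The quoted forward overvalues CNY, so borrow USD, buy CNY at spot, deposit the CNY at 8.06%, and sell the proceeds forward at 0.12873.
Profit = 24,535,796.40 − 24,234,479.55 = USD 301,317.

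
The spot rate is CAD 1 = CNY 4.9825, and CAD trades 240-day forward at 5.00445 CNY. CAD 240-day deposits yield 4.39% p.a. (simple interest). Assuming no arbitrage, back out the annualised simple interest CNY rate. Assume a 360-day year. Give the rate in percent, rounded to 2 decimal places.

5.07%

T = 240/360 years.
By CIP, F/S equals the CNY-to-CAD growth ratio: 5.00445/4.9825 = 1.0044054.
The CAD side grows by 1 + 0.0439×240/360 = 1.0292667.
That pins the CNY growth at 1.033801.
r = (1.033801 − 1)/(240/360) = 0.050701 → 5.07%.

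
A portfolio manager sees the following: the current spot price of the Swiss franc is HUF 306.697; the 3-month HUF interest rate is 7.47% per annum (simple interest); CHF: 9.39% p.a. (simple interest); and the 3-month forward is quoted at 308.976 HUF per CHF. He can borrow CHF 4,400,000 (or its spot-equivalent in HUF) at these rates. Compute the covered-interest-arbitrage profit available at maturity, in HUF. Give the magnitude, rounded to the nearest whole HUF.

HUF 16,740,439

T = 3/12 years.
Invest the CHF and cover forward: 4,400,000 × 1.023475 × 308.976 = HUF 1,391,408,531.04.
Convert at spot and invest in HUF: 4,400,000 × 306.697 × 1.018675 = HUF 1,374,668,092.49.
The quoted forward overvalues CHF, so borrow HUF, buy CHF at spot, deposit the CHF at 9.39%, and sell the proceeds forward at 308.976.
Profit = 1,391,408,531.04 − 1,374,668,092.49 = HUF 16,740,439.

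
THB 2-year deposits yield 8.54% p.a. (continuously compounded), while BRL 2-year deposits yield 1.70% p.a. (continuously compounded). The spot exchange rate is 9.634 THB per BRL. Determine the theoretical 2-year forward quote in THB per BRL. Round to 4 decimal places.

T = 2 years.
THB accumulates by e^(0.0854×2) = 1.18625347.
BRL accumulates by e^(0.0170×2) = 1.03458461.
Forward (THB per BRL) = 9.634 × 1.18625347 / 1.03458461 = 11.046333.

11.0463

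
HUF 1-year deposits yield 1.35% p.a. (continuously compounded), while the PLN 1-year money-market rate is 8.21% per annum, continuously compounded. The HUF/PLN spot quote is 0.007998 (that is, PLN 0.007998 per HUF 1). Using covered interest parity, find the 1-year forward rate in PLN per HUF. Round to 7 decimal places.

0.0085659

T = 1 year.
Growth of 1 PLN over T: e^(0.0821×1) = 1.0855644.
Growth of 1 HUF over T: e^(0.0135×1) = 1.0135915.
Forward (PLN per HUF) = 0.007998 × 1.0855644 / 1.0135915 = 0.008565920.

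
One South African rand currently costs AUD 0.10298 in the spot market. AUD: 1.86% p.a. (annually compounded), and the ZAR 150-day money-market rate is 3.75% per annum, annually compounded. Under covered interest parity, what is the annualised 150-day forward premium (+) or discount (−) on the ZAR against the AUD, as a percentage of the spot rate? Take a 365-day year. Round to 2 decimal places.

-1.83%

T = 150/365 years.
F = S · g_AUD/g_ZAR = 0.10298 × 1.0076024/1.0152441 = 0.10220487.
Annualised premium = (F − S)/S × (1/T) = (0.10220487 − 0.10298)/0.10298 ÷ (150/365) = -1.83%.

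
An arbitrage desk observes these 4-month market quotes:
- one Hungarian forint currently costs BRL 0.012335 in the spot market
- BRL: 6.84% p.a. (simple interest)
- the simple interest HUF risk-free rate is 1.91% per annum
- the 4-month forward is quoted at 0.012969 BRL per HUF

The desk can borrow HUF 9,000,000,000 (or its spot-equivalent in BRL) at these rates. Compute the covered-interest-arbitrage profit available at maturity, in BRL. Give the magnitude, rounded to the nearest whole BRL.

T = 4/12 years.
Keep in HUF, deliver into the forward: 9,000,000,000·1.00636666667·0.012969 = BRL 117,464,123.70.
Swap to BRL now, deposit: 9,000,000,000·0.012335·1.022800 = BRL 113,546,142.00.
The quoted forward overvalues HUF, so borrow BRL, buy HUF at spot, deposit the HUF at 1.91%, and sell the proceeds forward at 0.012969.
Profit = 117,464,123.70 − 113,546,142.00 = BRL 3,917,982.

BRL 3,917,982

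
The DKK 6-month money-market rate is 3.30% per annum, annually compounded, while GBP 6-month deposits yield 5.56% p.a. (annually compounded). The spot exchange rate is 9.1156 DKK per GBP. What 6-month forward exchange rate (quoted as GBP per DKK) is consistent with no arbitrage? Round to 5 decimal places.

0.11090

T = 6/12 years.
DKK growth factor: (1 + 0.0330)^(6/12) = 1.0163661.
Growth of 1 GBP over T: (1 + 0.0556)^(6/12) = 1.027424.
CIP: F = S · (grow DKK)/(grow GBP) = 9.1156 × 1.0163661/1.027424 = 9.017491 DKK per GBP.
Invert for GBP per DKK: 1 / 9.017491 = 0.11090.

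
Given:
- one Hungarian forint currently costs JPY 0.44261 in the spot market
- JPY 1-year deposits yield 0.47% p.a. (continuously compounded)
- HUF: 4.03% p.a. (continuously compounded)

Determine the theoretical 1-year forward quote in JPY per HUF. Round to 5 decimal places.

T = 1 year.
JPY accumulates by e^(0.0047×1) = 1.0047111.
HUF accumulates by e^(0.0403×1) = 1.0411231.
Forward (JPY per HUF) = 0.44261 × 1.0047111 / 1.0411231 = 0.4271303.

0.42713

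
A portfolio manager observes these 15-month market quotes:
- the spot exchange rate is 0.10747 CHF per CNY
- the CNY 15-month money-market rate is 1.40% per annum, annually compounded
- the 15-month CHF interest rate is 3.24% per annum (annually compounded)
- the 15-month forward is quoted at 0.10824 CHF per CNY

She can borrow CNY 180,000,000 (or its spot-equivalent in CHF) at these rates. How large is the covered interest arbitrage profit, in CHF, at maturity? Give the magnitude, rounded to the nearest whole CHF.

CHF 306,453

T = 15/12 years.
Invest the CNY and cover forward: 180,000,000 × 1.0175305185 × 0.10824 = CHF 19,824,750.60.
Convert at spot and invest in CHF: 180,000,000 × 0.10747 × 1.0406627149 = CHF 20,131,203.95.
The quoted forward undervalues CNY, so borrow CNY, convert to CHF at spot, deposit the CHF at 3.24%, and buy CNY forward at 0.10824 to cover the loan.
Arbitrage profit = |19,824,750.60 − 20,131,203.95| = CHF 306,453.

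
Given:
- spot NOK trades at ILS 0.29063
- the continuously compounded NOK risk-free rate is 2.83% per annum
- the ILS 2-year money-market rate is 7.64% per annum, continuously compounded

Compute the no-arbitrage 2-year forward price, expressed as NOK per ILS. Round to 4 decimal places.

T = 2 years.
ILS growth factor: e^(0.0764×2) = 1.1650919.
NOK growth factor: e^(0.0283×2) = 1.0582324.
Forward (ILS per NOK) = 0.29063 × 1.1650919 / 1.0582324 = 0.3199776.
Invert for NOK per ILS: 1 / 0.3199776 = 3.1252.

3.1252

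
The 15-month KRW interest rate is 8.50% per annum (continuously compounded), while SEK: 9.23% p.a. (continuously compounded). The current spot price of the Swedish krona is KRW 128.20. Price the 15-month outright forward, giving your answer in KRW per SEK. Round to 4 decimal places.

T = 15/12 years.
KRW growth factor: e^(0.0850×15/12) = 1.112099867.
SEK growth factor: e^(0.0923×15/12) = 1.122294219.
CIP: F = S · (grow KRW)/(grow SEK) = 128.2 × 1.112099867/1.122294219 = 127.035496 KRW per SEK.

127.0355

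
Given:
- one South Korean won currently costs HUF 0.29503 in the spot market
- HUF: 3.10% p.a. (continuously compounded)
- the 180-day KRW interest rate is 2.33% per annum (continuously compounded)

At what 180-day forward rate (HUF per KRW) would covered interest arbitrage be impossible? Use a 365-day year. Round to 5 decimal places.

T = 180/365 years.
HUF accumulates by e^(0.0310×180/365) = 1.0154051.
KRW accumulates by e^(0.0233×180/365) = 1.0115567.
Forward (HUF per KRW) = 0.29503 × 1.0154051 / 1.0115567 = 0.2961524.

0.29615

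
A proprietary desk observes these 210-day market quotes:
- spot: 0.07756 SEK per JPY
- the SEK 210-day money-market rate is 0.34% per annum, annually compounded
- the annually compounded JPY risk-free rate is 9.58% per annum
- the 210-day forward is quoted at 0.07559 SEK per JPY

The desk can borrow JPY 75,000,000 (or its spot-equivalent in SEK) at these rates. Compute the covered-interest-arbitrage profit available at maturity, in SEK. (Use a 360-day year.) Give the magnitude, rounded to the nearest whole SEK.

SEK 151,485

T = 210/360 years.
Keep in JPY, deliver into the forward: 75,000,000·1.05481571·0.07559 = SEK 5,980,013.96.
Swap to SEK now, deposit: 75,000,000·0.07756·1.001981931 = SEK 5,828,528.89.
The quoted forward overvalues JPY, so borrow SEK, buy JPY at spot, deposit the JPY at 9.58%, and sell the proceeds forward at 0.07559.
The gap between the two covered legs is SEK 151,485.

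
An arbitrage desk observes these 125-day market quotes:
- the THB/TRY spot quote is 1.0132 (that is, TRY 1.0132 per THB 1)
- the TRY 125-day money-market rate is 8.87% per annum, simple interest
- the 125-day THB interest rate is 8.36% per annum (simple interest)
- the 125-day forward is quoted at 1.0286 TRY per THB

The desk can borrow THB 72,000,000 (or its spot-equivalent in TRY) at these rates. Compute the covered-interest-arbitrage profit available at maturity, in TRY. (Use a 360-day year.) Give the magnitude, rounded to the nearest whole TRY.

TRY 1,011,803

T = 125/360 years.
Invest the THB and cover forward: 72,000,000 × 1.0290277778 × 1.0286 = TRY 76,208,974.00.
Convert at spot and invest in TRY: 72,000,000 × 1.0132 × 1.0307986111 = TRY 75,197,171.00.
The quoted forward overvalues THB, so borrow TRY, buy THB at spot, deposit the THB at 8.36%, and sell the proceeds forward at 1.0286.
The gap between the two covered legs is TRY 1,011,803.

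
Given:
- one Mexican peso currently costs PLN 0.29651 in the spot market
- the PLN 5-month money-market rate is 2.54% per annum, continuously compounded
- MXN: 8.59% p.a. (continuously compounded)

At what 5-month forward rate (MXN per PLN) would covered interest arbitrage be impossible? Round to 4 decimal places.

3.4587

T = 5/12 years.
Growth of 1 PLN over T: e^(0.0254×5/12) = 1.0106395.
Growth of 1 MXN over T: e^(0.0859×5/12) = 1.0364399.
So F = 0.29651 × 1.0106395 / 1.0364399 = 0.2891289 (PLN/MXN).
Invert for MXN per PLN: 1 / 0.2891289 = 3.4587.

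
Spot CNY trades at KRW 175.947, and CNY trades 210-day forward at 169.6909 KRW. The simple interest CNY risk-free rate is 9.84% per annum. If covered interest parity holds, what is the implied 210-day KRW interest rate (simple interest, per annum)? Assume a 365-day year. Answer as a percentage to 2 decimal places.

T = 210/365 years.
By CIP, F/S equals the KRW-to-CNY growth ratio: 169.6909/175.947 = 0.9644433.
The CNY side grows by 1 + 0.0984×210/365 = 1.0566137.
So the KRW growth factor = 1.019044.
r = (1.019044 − 1)/(210/365) = 0.033100 → 3.31%.

3.31%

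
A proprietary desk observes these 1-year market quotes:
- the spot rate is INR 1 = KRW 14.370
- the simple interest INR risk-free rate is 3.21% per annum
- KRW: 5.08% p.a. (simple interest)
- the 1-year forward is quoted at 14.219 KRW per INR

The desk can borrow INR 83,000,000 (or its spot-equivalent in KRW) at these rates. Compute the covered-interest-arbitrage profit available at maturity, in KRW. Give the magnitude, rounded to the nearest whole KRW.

KRW 35,238,986

T = 1 year.
Keep in INR, deliver into the forward: 83,000,000·1.032100·14.219 = KRW 1,218,060,681.70.
Swap to KRW now, deposit: 83,000,000·14.370·1.050800 = KRW 1,253,299,668.00.
The quoted forward undervalues INR, so borrow INR, convert to KRW at spot, deposit the KRW at 5.08%, and buy INR forward at 14.219 to cover the loan.
Arbitrage profit = |1,218,060,681.70 − 1,253,299,668.00| = KRW 35,238,986.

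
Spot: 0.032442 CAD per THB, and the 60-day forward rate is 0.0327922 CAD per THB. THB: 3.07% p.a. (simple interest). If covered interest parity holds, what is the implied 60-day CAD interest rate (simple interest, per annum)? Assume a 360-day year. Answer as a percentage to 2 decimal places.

9.58%

T = 60/360 years.
F/S = 0.0327922/0.032442 = 1.0107946 = (growth of CAD) / (growth of THB).
The THB side grows by 1 + 0.0307×60/360 = 1.0051167.
Hence g_CAD = 1.0159665.
(1.0159665 − 1)/T = 0.095799, i.e. 9.58%.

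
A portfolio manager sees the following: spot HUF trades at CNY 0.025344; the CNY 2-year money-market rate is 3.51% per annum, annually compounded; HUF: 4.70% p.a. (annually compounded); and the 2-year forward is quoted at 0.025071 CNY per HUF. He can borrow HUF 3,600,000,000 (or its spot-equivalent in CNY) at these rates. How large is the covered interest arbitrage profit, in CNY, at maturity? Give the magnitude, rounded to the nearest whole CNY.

T = 2 years.
Keep in HUF, deliver into the forward: 3,600,000,000·1.096209·0.025071 = CNY 98,939,001.02.
Swap to CNY now, deposit: 3,600,000,000·0.025344·1.07143201 = CNY 97,755,742.30.
The quoted forward overvalues HUF, so borrow CNY, buy HUF at spot, deposit the HUF at 4.70%, and sell the proceeds forward at 0.025071.
Arbitrage profit = |98,939,001.02 − 97,755,742.30| = CNY 1,183,259.

CNY 1,183,259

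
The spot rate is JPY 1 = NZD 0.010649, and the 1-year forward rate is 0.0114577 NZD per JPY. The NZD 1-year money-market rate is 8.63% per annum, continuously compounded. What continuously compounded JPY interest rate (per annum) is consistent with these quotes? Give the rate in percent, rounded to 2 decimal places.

T = 1 year.
CIP gives F = S · g_NZD/g_JPY, so g_NZD/g_JPY = 0.0114577/0.010649 = 1.0759414.
The NZD side grows by e^(0.0863×1) = 1.0901333.
That pins the JPY growth at 1.0131902.
r = ln(1.0131902)/1 = 0.013104 → 1.31%.

1.31%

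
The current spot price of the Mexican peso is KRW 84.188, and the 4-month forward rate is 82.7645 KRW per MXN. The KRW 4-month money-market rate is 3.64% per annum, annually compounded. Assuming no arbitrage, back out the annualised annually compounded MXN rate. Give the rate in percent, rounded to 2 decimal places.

9.08%

T = 4/12 years.
F/S = 82.7645/84.188 = 0.9830914 = (growth of KRW) / (growth of MXN).
The KRW side grows by (1 + 0.0364)^(4/12) = 1.011989.
That pins the MXN growth at 1.0293946.
Annualise: 1.0293946^(12/4) − 1 = 0.090801 = 9.08%.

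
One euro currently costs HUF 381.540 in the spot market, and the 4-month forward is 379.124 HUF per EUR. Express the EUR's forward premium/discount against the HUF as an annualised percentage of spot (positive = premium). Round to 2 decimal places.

-1.90%

T = 4/12 years.
(F − S)/S = (379.124 − 381.54)/381.54 = -0.0063322.
Per annum: -0.0063322 / (4/12) = -0.018997 = -1.90%.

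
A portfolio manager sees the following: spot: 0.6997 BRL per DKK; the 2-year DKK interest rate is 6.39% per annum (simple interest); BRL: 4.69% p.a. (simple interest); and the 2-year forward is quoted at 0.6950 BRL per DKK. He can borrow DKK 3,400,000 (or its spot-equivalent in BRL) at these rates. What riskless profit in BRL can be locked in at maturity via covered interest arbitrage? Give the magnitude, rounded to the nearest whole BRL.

T = 2 years.
Keep in DKK, deliver into the forward: 3,400,000·1.127800·0.6950 = BRL 2,664,991.40.
Swap to BRL now, deposit: 3,400,000·0.6997·1.093800 = BRL 2,602,128.32.
The quoted forward overvalues DKK, so borrow BRL, buy DKK at spot, deposit the DKK at 6.39%, and sell the proceeds forward at 0.6950.
The gap between the two covered legs is BRL 62,863.

BRL 62,863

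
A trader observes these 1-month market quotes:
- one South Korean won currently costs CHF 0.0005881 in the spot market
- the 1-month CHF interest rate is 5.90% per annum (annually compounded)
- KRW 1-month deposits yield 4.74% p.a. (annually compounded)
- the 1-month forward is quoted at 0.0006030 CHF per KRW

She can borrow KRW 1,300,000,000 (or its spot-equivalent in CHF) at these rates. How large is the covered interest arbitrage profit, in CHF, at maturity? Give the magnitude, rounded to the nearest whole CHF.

CHF 18,740

T = 1/12 years.
Keep in KRW, deliver into the forward: 1,300,000,000·1.0038667·0.0006030 = CHF 786,931.11.
Swap to CHF now, deposit: 1,300,000,000·0.0005881·1.00478852 = CHF 768,190.97.
The quoted forward overvalues KRW, so borrow CHF, buy KRW at spot, deposit the KRW at 4.74%, and sell the proceeds forward at 0.0006030.
The gap between the two covered legs is CHF 18,740.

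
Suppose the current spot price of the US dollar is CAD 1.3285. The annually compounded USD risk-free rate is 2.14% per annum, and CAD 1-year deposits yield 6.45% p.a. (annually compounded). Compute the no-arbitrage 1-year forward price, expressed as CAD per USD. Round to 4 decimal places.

1.3846

T = 1 year.
CAD accumulates by (1 + 0.0645)^1 = 1.064500.
Growth of 1 USD over T: (1 + 0.0214)^1 = 1.021400.
So F = 1.3285 × 1.064500 / 1.021400 = 1.384559 (CAD/USD).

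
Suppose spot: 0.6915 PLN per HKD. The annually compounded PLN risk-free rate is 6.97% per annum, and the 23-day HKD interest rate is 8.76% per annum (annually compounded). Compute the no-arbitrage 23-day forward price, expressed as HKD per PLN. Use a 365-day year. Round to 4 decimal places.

1.4476

T = 23/365 years.
Growth of 1 PLN over T: (1 + 0.0697)^(23/365) = 1.0042548.
HKD accumulates by (1 + 0.0876)^(23/365) = 1.0053055.
So F = 0.6915 × 1.0042548 / 1.0053055 = 0.6907773 (PLN/HKD).
Invert for HKD per PLN: 1 / 0.6907773 = 1.4476.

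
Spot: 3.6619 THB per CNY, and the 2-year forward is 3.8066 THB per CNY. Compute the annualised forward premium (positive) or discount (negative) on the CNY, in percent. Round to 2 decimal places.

+1.98%

T = 2 years.
CNY trades forward at +3.95150% vs spot over the period.
Annualise by dividing by T: 0.0395150 / 2 = 0.019758 → 1.98%.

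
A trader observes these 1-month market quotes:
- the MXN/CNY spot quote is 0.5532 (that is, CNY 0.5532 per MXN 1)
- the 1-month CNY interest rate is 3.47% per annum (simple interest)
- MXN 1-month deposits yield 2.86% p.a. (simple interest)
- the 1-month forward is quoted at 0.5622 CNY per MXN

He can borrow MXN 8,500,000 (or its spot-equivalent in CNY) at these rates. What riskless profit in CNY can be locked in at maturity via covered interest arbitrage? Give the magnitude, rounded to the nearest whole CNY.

CNY 74,292

T = 1/12 years.
Invest the MXN and cover forward: 8,500,000 × 1.002383333 × 0.5622 = CNY 4,790,089.23.
Convert at spot and invest in CNY: 8,500,000 × 0.5532 × 1.002891667 = CNY 4,715,797.20.
The quoted forward overvalues MXN, so borrow CNY, buy MXN at spot, deposit the MXN at 2.86%, and sell the proceeds forward at 0.5622.
The gap between the two covered legs is CNY 74,292.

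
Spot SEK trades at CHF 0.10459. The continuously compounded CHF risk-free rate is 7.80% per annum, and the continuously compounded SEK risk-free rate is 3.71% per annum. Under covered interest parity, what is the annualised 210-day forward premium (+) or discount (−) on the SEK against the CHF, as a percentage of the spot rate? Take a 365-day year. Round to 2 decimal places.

+4.14%

T = 210/365 years.
No-arbitrage forward: 0.10459 × 1.0458989 / 1.0215746 = 0.10708035 CHF/SEK.
(F − S)/S ÷ T = (0.10708035 − 0.10459)/0.10459/(210/365) = 0.041385 → 4.14%.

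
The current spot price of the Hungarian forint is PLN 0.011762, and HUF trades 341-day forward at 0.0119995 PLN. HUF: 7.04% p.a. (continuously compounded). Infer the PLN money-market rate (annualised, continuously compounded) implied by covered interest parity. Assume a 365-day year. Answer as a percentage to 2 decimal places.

T = 341/365 years.
By CIP, F/S equals the PLN-to-HUF growth ratio: 0.0119995/0.011762 = 1.0201921.
The HUF side grows by e^(0.0704×341/365) = 1.0679821.
That pins the PLN growth at 1.0895469.
Take logs: ln 1.0895469 / (341/365) = 0.091798, so 9.18%.

9.18%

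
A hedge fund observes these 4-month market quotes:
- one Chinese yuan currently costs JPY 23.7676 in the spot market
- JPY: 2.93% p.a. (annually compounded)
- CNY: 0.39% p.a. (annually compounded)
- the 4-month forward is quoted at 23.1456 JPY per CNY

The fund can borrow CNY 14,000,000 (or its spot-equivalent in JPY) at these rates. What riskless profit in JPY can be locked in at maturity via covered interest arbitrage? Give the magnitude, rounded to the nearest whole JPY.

JPY 11,505,887

T = 4/12 years.
Keep in CNY, deliver into the forward: 14,000,000·1.00129831365·23.1456 = JPY 324,459,103.48.
Swap to JPY now, deposit: 14,000,000·23.7676·1.0096728019 = JPY 335,964,990.01.
The quoted forward undervalues CNY, so borrow CNY, convert to JPY at spot, deposit the JPY at 2.93%, and buy CNY forward at 23.1456 to cover the loan.
The gap between the two covered legs is JPY 11,505,887.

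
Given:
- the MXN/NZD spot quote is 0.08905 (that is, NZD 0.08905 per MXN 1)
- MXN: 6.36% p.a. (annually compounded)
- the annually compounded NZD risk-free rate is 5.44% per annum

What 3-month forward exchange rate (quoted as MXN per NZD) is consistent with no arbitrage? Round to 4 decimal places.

11.2541

T = 3/12 years.
NZD accumulates by (1 + 0.0544)^(3/12) = 1.01333105.
Growth of 1 MXN over T: (1 + 0.0636)^(3/12) = 1.01553427.
Forward (NZD per MXN) = 0.08905 × 1.01333105 / 1.01553427 = 0.088856804.
Invert for MXN per NZD: 1 / 0.088856804 = 11.2541.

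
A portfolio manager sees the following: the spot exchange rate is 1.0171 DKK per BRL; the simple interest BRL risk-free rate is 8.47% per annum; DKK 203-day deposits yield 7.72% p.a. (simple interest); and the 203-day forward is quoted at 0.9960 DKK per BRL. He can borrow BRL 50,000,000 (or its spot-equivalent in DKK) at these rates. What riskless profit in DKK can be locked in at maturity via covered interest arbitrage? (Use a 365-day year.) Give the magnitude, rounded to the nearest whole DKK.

T = 203/365 years.
Keep in BRL, deliver into the forward: 50,000,000·1.0471071233·0.9960 = DKK 52,145,934.74.
Swap to DKK now, deposit: 50,000,000·1.0171·1.0429358904 = DKK 53,038,504.71.
The quoted forward undervalues BRL, so borrow BRL, convert to DKK at spot, deposit the DKK at 7.72%, and buy BRL forward at 0.9960 to cover the loan.
Arbitrage profit = |52,145,934.74 − 53,038,504.71| = DKK 892,570.

DKK 892,570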